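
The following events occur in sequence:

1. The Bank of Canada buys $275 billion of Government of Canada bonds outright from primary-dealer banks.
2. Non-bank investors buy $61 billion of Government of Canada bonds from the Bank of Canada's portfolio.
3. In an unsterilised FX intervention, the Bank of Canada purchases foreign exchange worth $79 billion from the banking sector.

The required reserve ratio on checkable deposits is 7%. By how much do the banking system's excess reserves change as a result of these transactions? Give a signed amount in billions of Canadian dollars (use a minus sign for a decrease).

+$297.27 billion

OMO purchase (from banks) $275 billion: reserves +$275B, deposits 0.
Asset sale (to non-banks) $61 billion: reserves −$61B, deposits −$61B.
FX purchase $79 billion: reserves +$79B, deposits 0.
Totals: Δreserves = +$293B, Δdeposits = −$61B.
Δrequired reserves = 7% × −$61B = −$4.27B.
Δexcess reserves = Δreserves − Δrequired = +$293B − (−$4.27B) = +$297.27 billion.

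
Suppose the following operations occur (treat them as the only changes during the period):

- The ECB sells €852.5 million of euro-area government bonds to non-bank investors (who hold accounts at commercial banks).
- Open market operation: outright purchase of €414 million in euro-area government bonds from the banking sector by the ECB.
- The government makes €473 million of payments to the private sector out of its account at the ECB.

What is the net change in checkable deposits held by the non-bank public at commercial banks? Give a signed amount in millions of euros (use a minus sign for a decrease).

Asset sale (to non-banks) €852.5 million: non-bank counterparties' bank balances fall → −€852.5M.
OMO purchase (from banks) €414 million: the counterparty is a bank, so public deposits are unchanged → 0.
Government spending €473 million: non-bank counterparties' bank balances rise → +€473M.
Net: −852.5 + 0 + 473 = -€379.5 million.

-€379.5 million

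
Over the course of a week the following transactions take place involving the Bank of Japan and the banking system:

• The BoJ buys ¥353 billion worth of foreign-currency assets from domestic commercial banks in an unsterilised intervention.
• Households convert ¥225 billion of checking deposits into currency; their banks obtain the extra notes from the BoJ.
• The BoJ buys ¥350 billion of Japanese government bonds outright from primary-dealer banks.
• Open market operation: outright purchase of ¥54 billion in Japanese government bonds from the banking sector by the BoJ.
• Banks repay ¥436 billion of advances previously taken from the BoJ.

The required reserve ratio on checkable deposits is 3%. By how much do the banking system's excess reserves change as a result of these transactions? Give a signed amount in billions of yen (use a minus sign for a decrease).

FX purchase ¥353 billion: reserves +¥353B, deposits 0.
Currency withdrawal ¥225 billion: reserves −¥225B, deposits −¥225B.
OMO purchase (from banks) ¥350 billion: reserves +¥350B, deposits 0.
OMO purchase (from banks) ¥54 billion: reserves +¥54B, deposits 0.
Discount-window repayment ¥436 billion: reserves −¥436B, deposits 0.
Totals: Δreserves = +¥96B, Δdeposits = −¥225B.
Δrequired reserves = 3% × −¥225B = −¥6.75B.
Δexcess reserves = Δreserves − Δrequired = +¥96B − (−¥6.75B) = +¥102.75 billion.

+¥102.75 billion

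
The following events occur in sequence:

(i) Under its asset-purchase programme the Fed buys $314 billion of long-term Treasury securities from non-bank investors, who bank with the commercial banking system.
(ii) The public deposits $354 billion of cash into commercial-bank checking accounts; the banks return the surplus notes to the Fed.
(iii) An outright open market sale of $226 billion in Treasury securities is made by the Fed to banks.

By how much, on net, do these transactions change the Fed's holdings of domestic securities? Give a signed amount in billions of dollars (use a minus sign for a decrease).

Asset purchase (from non-banks) $314 billion: securities added to the Fed's portfolio → +$314B.
Currency deposit $354 billion: the Fed's securities portfolio is untouched → 0.
OMO sale (to banks) $226 billion: securities removed from the Fed's portfolio → −$226B.
Net: 314 + 0 − 226 = +$88 billion.

+$88 billion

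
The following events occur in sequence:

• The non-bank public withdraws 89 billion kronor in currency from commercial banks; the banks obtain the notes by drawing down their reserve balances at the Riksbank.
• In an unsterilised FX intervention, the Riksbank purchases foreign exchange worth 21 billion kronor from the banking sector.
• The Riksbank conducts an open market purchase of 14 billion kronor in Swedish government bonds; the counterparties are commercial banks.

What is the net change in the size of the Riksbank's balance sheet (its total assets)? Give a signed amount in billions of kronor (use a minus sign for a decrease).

Riksbank balance sheet:
  Assets:      Securities +14B, Foreign assets +21B
  Liabilities: Bank reserves −54B, Currency in circulation +89B
Change in total Riksbank assets = +35 billion.

+35 billion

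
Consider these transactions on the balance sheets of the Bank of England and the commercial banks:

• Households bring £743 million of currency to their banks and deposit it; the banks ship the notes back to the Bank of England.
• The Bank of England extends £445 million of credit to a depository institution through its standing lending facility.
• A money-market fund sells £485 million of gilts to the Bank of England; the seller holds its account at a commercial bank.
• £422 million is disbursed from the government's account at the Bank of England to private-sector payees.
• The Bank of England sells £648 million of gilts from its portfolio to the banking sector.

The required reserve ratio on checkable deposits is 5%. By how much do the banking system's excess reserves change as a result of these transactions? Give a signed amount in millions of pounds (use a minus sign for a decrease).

Currency deposit £743 million: reserves +£743M, deposits +£743M.
Discount-window loan £445 million: reserves +£445M, deposits 0.
Asset purchase (from non-banks) £485 million: reserves +£485M, deposits +£485M.
Government spending £422 million: reserves +£422M, deposits +£422M.
OMO sale (to banks) £648 million: reserves −£648M, deposits 0.
Totals: Δreserves = +£1447M, Δdeposits = +£1650M.
Δrequired reserves = 5% × +£1650M = +£82.5M.
Δexcess reserves = Δreserves − Δrequired = +£1447M − (+£82.5M) = +£1364.5 million.

+£1364.5 million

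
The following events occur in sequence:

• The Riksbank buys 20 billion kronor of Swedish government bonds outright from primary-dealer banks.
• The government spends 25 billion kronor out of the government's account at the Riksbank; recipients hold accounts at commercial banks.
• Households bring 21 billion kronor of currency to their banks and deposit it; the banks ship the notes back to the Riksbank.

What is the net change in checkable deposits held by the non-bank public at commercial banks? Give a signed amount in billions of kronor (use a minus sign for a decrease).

+46 billion

Riksbank balance sheet:
  Assets:      Securities +20B
  Liabilities: Bank reserves +66B, Currency in circulation −21B, Government deposits −25B
Commercial banking system:
  Assets:      Reserves at CB +66B, Securities −20B
  Liabilities: Checkable deposits +46B
So the change in checkable deposits held by the non-bank public at commercial banks is +46 billion.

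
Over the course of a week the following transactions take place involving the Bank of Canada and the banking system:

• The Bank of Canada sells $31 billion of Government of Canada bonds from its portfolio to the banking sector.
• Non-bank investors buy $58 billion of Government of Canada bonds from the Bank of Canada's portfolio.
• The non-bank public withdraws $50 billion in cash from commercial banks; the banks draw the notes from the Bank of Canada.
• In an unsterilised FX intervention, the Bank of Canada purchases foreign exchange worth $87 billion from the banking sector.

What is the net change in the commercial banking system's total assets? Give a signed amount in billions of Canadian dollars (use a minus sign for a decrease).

-$108 billion

OMO sale (to banks) $31 billion: just an asset swap on bank balance sheets → 0.
Asset sale (to non-banks) $58 billion: bank balance sheets shrink → −$58B.
Currency withdrawal $50 billion: bank balance sheets shrink → −$50B.
FX purchase $87 billion: just an asset swap on bank balance sheets → 0.
Net: 0 − 58 − 50 + 0 = -$108 billion.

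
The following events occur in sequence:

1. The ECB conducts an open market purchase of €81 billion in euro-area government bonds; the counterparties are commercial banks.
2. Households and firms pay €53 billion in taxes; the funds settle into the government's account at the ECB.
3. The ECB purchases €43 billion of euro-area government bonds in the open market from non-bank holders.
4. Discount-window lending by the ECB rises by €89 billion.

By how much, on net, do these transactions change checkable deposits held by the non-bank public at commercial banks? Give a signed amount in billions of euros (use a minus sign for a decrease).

OMO purchase (from banks) €81 billion: the counterparty is a bank, so public deposits are unchanged → 0.
Government account inflow €53 billion: non-bank counterparties' bank balances fall → −€53B.
Asset purchase (from non-banks) €43 billion: non-bank counterparties' bank balances rise → +€43B.
Discount-window loan €89 billion: the counterparty is a bank, so public deposits are unchanged → 0.
Net: 0 − 53 + 43 + 0 = -€10 billion.

-€10 billion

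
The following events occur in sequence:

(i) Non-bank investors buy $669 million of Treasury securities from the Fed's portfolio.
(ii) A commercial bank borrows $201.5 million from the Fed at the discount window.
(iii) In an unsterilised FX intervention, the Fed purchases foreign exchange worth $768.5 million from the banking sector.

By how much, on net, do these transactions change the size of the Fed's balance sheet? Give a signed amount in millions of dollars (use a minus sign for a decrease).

Fed balance sheet:
  Assets:      Securities −$669M, Loans to banks +$201.5M, Foreign assets +$768.5M
  Liabilities: Bank reserves +$301M
Commercial banking system:
  Assets:      Reserves at CB +$301M, Foreign assets −$768.5M
  Liabilities: Checkable deposits −$669M, Borrowings from CB +$201.5M
Change in total Fed assets = +$301 million.

+$301 million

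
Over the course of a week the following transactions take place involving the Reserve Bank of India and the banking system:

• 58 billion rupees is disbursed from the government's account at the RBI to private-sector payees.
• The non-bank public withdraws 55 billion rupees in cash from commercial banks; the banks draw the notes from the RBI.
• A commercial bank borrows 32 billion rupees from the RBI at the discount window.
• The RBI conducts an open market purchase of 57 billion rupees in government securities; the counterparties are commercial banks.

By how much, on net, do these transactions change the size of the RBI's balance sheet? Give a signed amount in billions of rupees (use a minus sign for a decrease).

+89 billion

RBI balance sheet:
  Assets:      Securities +57B, Loans to banks +32B
  Liabilities: Bank reserves +92B, Currency in circulation +55B, Government deposits −58B
Change in total RBI assets = +89 billion.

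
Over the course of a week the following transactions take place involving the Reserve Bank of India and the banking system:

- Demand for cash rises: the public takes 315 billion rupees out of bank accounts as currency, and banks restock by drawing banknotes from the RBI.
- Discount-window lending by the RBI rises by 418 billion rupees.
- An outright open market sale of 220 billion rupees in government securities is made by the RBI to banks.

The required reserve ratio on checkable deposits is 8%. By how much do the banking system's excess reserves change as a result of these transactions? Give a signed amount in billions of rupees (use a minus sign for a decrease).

-91.8 billion

Currency withdrawal 315 billion rupees: reserves −315B, deposits −315B.
Discount-window loan 418 billion rupees: reserves +418B, deposits 0.
OMO sale (to banks) 220 billion rupees: reserves −220B, deposits 0.
Totals: Δreserves = −117B, Δdeposits = −315B.
Δrequired reserves = 8% × −315B = −25.2B.
Δexcess reserves = Δreserves − Δrequired = −117B − (−25.2B) = -91.8 billion.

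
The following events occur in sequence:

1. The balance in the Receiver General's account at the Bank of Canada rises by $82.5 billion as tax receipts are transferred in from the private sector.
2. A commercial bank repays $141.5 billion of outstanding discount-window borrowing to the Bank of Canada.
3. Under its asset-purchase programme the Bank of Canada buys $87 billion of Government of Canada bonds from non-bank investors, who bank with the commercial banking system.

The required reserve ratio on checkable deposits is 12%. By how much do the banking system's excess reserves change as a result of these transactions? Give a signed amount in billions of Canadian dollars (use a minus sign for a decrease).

Government account inflow $82.5 billion: reserves −$82.5B, deposits −$82.5B.
Discount-window repayment $141.5 billion: reserves −$141.5B, deposits 0.
Asset purchase (from non-banks) $87 billion: reserves +$87B, deposits +$87B.
Totals: Δreserves = −$137B, Δdeposits = +$4.5B.
Δrequired reserves = 12% × +$4.5B = +$0.54B.
Δexcess reserves = Δreserves − Δrequired = −$137B − (+$0.54B) = -$137.54 billion.

-$137.54 billion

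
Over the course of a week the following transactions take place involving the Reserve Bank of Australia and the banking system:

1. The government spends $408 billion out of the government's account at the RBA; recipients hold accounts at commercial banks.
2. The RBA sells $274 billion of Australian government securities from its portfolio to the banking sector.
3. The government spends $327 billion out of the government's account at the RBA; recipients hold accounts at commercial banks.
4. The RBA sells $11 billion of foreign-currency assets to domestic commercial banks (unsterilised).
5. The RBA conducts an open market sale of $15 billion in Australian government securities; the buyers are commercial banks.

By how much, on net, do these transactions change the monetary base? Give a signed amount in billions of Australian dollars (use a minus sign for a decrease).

Government spending $408 billion: a non-base liability converts back to reserves → +$408B.
OMO sale (to banks) $274 billion: RBA balance sheet contracts → −$274B.
Government spending $327 billion: a non-base liability converts back to reserves → +$327B.
FX sale $11 billion: RBA balance sheet contracts → −$11B.
OMO sale (to banks) $15 billion: RBA balance sheet contracts → −$15B.
Net: 408 − 274 + 327 − 11 − 15 = +$435 billion.

+$435 billion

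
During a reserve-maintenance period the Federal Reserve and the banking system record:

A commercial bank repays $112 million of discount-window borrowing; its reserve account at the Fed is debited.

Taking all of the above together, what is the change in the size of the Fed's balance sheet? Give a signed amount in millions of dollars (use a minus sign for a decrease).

Discount-window repayment $112 million: a Fed asset is shed → −$112M.

-$112 million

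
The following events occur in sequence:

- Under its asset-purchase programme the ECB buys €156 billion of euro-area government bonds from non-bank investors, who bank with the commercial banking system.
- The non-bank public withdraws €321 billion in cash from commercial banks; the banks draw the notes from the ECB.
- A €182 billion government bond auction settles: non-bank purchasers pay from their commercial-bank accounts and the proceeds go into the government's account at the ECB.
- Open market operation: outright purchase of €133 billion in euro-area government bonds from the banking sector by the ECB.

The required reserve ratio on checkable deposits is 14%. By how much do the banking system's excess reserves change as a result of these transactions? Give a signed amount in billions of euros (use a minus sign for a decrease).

Asset purchase (from non-banks) €156 billion: reserves +€156B, deposits +€156B.
Currency withdrawal €321 billion: reserves −€321B, deposits −€321B.
Government account inflow €182 billion: reserves −€182B, deposits −€182B.
OMO purchase (from banks) €133 billion: reserves +€133B, deposits 0.
Totals: Δreserves = −€214B, Δdeposits = −€347B.
Δrequired reserves = 14% × −€347B = −€48.58B.
Δexcess reserves = Δreserves − Δrequired = −€214B − (−€48.58B) = -€165.42 billion.

-€165.42 billion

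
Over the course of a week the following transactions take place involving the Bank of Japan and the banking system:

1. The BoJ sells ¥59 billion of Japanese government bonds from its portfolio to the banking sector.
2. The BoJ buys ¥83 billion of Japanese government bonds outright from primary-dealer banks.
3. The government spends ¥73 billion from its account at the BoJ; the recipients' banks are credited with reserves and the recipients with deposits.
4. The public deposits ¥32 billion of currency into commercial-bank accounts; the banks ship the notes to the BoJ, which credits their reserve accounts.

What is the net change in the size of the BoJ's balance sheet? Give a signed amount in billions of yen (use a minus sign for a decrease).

OMO sale (to banks) ¥59 billion: a BoJ asset is shed → −¥59B.
OMO purchase (from banks) ¥83 billion: a BoJ asset is acquired → +¥83B.
Government spending ¥73 billion: only the composition of liabilities changes → 0.
Currency deposit ¥32 billion: only the composition of liabilities changes → 0.
Net: −59 + 83 + 0 + 0 = +¥24 billion.

+¥24 billion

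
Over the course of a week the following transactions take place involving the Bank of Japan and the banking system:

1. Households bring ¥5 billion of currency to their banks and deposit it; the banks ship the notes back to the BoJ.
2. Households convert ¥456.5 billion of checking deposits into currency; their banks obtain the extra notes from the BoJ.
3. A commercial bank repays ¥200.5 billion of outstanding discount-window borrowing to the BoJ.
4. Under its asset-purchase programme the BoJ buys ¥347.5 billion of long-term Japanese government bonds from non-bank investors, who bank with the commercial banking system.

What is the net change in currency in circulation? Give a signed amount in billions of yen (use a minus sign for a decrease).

Currency deposit ¥5 billion: notes return to the central bank → −¥5B.
Currency withdrawal ¥456.5 billion: notes leave the central bank → +¥456.5B.
Discount-window repayment ¥200.5 billion: no currency enters or leaves circulation → 0.
Asset purchase (from non-banks) ¥347.5 billion: no currency enters or leaves circulation → 0.
Net: −5 + 456.5 + 0 + 0 = +¥451.5 billion.

+¥451.5 billion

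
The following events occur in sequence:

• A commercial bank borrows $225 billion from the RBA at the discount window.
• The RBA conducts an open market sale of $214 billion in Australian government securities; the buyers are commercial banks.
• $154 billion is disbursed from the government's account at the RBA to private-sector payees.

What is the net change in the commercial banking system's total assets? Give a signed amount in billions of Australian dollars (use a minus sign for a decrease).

RBA balance sheet:
  Assets:      Securities −$214B, Loans to banks +$225B
  Liabilities: Bank reserves +$165B, Government deposits −$154B
Commercial banking system:
  Assets:      Reserves at CB +$165B, Securities +$214B
  Liabilities: Checkable deposits +$154B, Borrowings from CB +$225B
Change in total bank assets = +$379 billion.

+$379 billion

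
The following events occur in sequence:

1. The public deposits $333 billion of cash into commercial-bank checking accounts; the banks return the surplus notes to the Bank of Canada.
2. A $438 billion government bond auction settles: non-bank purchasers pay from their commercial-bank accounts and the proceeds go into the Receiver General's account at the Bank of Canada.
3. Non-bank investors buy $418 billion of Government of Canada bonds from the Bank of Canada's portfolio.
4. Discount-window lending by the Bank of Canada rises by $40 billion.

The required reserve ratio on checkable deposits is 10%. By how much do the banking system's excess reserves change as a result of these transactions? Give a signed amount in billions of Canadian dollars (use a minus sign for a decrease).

Currency deposit $333 billion: reserves +$333B, deposits +$333B.
Government account inflow $438 billion: reserves −$438B, deposits −$438B.
Asset sale (to non-banks) $418 billion: reserves −$418B, deposits −$418B.
Discount-window loan $40 billion: reserves +$40B, deposits 0.
Totals: Δreserves = −$483B, Δdeposits = −$523B.
Δrequired reserves = 10% × −$523B = −$52.3B.
Δexcess reserves = Δreserves − Δrequired = −$483B − (−$52.3B) = -$430.7 billion.

-$430.7 billion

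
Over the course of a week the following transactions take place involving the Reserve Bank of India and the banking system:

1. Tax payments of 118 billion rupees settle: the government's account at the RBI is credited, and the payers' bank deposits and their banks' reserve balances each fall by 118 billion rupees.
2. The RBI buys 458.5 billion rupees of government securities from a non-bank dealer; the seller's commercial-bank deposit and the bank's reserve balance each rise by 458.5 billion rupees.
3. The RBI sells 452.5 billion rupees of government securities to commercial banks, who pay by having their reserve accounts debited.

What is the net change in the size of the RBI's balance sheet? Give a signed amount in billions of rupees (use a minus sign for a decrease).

Government account inflow 118 billion rupees: only the composition of liabilities changes → 0.
Asset purchase (from non-banks) 458.5 billion rupees: an RBI asset is acquired → +458.5B.
OMO sale (to banks) 452.5 billion rupees: an RBI asset is shed → −452.5B.
Net: 0 + 458.5 − 452.5 = +6 billion.

+6 billion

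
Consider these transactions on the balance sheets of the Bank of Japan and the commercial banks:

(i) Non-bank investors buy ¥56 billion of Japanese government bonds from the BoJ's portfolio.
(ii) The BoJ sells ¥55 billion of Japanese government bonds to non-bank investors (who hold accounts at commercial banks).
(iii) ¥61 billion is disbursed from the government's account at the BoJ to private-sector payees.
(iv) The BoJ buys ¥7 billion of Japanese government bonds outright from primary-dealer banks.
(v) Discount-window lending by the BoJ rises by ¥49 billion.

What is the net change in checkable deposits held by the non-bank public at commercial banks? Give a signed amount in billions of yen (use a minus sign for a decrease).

BoJ balance sheet:
  Assets:      Securities −¥104B, Loans to banks +¥49B
  Liabilities: Bank reserves +¥6B, Government deposits −¥61B
Commercial banking system:
  Assets:      Reserves at CB +¥6B, Securities −¥7B
  Liabilities: Checkable deposits −¥50B, Borrowings from CB +¥49B
So the change in checkable deposits held by the non-bank public at commercial banks is -¥50 billion.

-¥50 billion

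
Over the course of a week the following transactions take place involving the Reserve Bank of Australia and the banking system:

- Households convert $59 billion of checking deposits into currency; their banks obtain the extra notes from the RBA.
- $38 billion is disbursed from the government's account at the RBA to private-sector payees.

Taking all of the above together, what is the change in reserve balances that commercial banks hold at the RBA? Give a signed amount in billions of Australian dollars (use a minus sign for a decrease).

Currency withdrawal $59 billion: banks swap reserves for currency → −$59B.
Government spending $38 billion: government payments flow into bank reserve accounts → +$38B.
Net: −59 + 38 = -$21 billion.

-$21 billion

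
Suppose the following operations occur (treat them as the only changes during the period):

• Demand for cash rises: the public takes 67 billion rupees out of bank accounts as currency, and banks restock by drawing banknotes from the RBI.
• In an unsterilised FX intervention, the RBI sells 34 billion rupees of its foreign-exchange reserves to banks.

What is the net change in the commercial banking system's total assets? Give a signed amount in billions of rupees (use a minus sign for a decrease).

-67 billion

RBI balance sheet:
  Assets:      Foreign assets −34B
  Liabilities: Bank reserves −101B, Currency in circulation +67B
Commercial banking system:
  Assets:      Reserves at CB −101B, Foreign assets +34B
  Liabilities: Checkable deposits −67B
Change in total bank assets = -67 billion.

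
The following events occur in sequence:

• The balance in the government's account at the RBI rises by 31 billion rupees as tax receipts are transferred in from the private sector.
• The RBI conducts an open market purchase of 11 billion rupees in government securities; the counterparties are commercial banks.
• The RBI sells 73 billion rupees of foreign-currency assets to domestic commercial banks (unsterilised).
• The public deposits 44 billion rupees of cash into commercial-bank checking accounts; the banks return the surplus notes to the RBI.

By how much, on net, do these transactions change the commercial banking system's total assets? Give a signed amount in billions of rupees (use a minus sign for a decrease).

+13 billion

Government account inflow 31 billion rupees: bank balance sheets shrink → −31B.
OMO purchase (from banks) 11 billion rupees: just an asset swap on bank balance sheets → 0.
FX sale 73 billion rupees: just an asset swap on bank balance sheets → 0.
Currency deposit 44 billion rupees: bank balance sheets expand → +44B.
Net: −31 + 0 + 0 + 44 = +13 billion.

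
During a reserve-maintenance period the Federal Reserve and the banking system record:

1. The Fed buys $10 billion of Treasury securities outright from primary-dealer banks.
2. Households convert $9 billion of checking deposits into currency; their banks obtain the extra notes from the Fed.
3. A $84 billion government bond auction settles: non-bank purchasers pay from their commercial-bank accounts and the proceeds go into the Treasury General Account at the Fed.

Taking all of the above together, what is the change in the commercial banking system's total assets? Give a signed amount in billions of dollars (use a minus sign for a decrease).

OMO purchase (from banks) $10 billion: just an asset swap on bank balance sheets → 0.
Currency withdrawal $9 billion: bank balance sheets shrink → −$9B.
Government account inflow $84 billion: bank balance sheets shrink → −$84B.
Net: 0 − 9 − 84 = -$93 billion.

-$93 billion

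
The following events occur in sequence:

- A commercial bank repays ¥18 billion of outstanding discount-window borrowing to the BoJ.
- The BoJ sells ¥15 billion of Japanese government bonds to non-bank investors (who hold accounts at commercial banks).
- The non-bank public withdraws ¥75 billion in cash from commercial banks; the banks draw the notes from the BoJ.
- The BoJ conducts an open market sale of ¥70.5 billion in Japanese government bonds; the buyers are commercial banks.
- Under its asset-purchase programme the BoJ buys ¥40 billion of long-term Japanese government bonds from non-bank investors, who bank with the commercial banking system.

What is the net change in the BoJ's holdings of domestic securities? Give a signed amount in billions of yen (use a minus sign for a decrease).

-¥45.5 billion

BoJ balance sheet:
  Assets:      Securities −¥45.5B, Loans to banks −¥18B
  Liabilities: Bank reserves −¥138.5B, Currency in circulation +¥75B
Commercial banking system:
  Assets:      Reserves at CB −¥138.5B, Securities +¥70.5B
  Liabilities: Checkable deposits −¥50B, Borrowings from CB −¥18B
So the change in the BoJ's holdings of domestic securities is -¥45.5 billion.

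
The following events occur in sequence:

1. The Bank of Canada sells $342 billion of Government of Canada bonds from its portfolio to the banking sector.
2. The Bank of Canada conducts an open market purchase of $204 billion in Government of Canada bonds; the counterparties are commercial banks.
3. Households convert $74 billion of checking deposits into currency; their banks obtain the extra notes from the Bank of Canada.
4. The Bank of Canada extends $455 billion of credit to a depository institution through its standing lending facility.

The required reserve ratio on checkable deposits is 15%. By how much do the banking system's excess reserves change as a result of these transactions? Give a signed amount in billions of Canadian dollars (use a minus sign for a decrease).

OMO sale (to banks) $342 billion: reserves −$342B, deposits 0.
OMO purchase (from banks) $204 billion: reserves +$204B, deposits 0.
Currency withdrawal $74 billion: reserves −$74B, deposits −$74B.
Discount-window loan $455 billion: reserves +$455B, deposits 0.
Totals: Δreserves = +$243B, Δdeposits = −$74B.
Δrequired reserves = 15% × −$74B = −$11.1B.
Δexcess reserves = Δreserves − Δrequired = +$243B − (−$11.1B) = +$254.1 billion.

+$254.1 billion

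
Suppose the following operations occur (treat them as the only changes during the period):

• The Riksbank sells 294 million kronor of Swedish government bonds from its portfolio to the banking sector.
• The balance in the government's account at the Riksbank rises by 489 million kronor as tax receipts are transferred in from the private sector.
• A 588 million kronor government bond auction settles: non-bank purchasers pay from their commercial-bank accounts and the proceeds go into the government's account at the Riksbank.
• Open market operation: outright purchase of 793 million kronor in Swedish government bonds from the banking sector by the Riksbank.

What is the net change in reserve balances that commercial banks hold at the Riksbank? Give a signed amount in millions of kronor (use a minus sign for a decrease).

Riksbank balance sheet:
  Assets:      Securities +499M
  Liabilities: Bank reserves −578M, Government deposits +1077M
So the change in reserve balances that commercial banks hold at the Riksbank is -578 million.

-578 million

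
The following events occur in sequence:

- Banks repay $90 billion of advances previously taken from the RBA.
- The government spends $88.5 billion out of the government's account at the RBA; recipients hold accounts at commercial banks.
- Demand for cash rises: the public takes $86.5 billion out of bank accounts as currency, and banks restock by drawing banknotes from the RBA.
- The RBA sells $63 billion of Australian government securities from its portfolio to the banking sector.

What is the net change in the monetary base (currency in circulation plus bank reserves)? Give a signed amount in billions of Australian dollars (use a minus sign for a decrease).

-$64.5 billion

RBA balance sheet:
  Assets:      Securities −$63B, Loans to banks −$90B
  Liabilities: Bank reserves −$151B, Currency in circulation +$86.5B, Government deposits −$88.5B
Monetary base = currency + reserves: +$86.5B + (−$151B) = -$64.5 billion.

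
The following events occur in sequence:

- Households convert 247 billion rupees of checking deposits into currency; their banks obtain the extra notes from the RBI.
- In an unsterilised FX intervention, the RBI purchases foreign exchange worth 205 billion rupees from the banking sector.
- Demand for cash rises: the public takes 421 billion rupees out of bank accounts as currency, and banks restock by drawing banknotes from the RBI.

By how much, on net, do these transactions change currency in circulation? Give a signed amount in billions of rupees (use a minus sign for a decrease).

+668 billion

Currency withdrawal 247 billion rupees: notes leave the central bank → +247B.
FX purchase 205 billion rupees: no currency enters or leaves circulation → 0.
Currency withdrawal 421 billion rupees: notes leave the central bank → +421B.
Net: 247 + 0 + 421 = +668 billion.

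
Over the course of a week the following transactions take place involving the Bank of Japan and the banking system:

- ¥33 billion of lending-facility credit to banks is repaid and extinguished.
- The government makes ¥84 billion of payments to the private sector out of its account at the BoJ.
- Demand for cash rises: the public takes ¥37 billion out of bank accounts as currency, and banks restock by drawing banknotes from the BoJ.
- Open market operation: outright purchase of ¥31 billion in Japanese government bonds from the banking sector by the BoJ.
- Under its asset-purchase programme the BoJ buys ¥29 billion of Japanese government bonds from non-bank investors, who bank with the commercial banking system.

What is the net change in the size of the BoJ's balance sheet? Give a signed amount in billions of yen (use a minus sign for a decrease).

+¥27 billion

Discount-window repayment ¥33 billion: a BoJ asset is shed → −¥33B.
Government spending ¥84 billion: only the composition of liabilities changes → 0.
Currency withdrawal ¥37 billion: only the composition of liabilities changes → 0.
OMO purchase (from banks) ¥31 billion: a BoJ asset is acquired → +¥31B.
Asset purchase (from non-banks) ¥29 billion: a BoJ asset is acquired → +¥29B.
Net: −33 + 0 + 0 + 31 + 29 = +¥27 billion.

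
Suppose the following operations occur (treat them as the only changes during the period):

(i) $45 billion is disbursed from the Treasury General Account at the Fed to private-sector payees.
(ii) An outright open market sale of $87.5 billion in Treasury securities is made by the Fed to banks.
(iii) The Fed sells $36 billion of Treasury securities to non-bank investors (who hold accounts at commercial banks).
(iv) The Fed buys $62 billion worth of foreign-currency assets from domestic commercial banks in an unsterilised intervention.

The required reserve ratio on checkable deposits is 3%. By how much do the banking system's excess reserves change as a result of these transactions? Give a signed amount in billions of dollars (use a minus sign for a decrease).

-$16.77 billion

Government spending $45 billion: reserves +$45B, deposits +$45B.
OMO sale (to banks) $87.5 billion: reserves −$87.5B, deposits 0.
Asset sale (to non-banks) $36 billion: reserves −$36B, deposits −$36B.
FX purchase $62 billion: reserves +$62B, deposits 0.
Totals: Δreserves = −$16.5B, Δdeposits = +$9B.
Δrequired reserves = 3% × +$9B = +$0.27B.
Δexcess reserves = Δreserves − Δrequired = −$16.5B − (+$0.27B) = -$16.77 billion.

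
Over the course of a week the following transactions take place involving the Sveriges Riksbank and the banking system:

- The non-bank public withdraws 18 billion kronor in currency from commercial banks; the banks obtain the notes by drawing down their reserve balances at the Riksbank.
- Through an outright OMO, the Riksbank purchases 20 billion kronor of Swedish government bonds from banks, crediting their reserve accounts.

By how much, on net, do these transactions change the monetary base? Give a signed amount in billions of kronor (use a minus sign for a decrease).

+20 billion

Currency withdrawal 18 billion kronor: just a shift between currency and reserves — both are base money → 0.
OMO purchase (from banks) 20 billion kronor: Riksbank balance sheet expands → +20B.
Net: 0 + 20 = +20 billion.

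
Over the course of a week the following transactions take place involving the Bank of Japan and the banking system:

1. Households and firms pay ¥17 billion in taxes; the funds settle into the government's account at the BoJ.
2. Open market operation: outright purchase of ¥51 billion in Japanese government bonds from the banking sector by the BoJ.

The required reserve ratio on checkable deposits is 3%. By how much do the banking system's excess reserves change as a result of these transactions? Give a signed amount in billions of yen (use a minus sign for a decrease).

+¥34.51 billion

Government account inflow ¥17 billion: reserves −¥17B, deposits −¥17B.
OMO purchase (from banks) ¥51 billion: reserves +¥51B, deposits 0.
Totals: Δreserves = +¥34B, Δdeposits = −¥17B.
Δrequired reserves = 3% × −¥17B = −¥0.51B.
Δexcess reserves = Δreserves − Δrequired = +¥34B − (−¥0.51B) = +¥34.51 billion.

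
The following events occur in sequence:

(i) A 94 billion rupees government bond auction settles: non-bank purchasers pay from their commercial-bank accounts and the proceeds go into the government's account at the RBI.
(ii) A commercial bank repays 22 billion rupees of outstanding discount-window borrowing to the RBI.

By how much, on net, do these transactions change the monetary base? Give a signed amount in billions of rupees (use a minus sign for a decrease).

Government account inflow 94 billion rupees: reserves shift to a non-base liability → −94B.
Discount-window repayment 22 billion rupees: RBI balance sheet contracts → −22B.
Net: −94 − 22 = -116 billion.

-116 billion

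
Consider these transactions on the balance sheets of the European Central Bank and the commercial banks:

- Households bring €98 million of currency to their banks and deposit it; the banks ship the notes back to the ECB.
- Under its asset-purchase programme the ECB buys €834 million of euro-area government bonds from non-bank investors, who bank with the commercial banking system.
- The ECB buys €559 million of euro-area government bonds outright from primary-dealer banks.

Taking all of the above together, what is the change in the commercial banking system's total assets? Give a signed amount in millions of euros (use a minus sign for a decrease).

+€932 million

Currency deposit €98 million: bank balance sheets expand → +€98M.
Asset purchase (from non-banks) €834 million: bank balance sheets expand → +€834M.
OMO purchase (from banks) €559 million: just an asset swap on bank balance sheets → 0.
Net: 98 + 834 + 0 = +€932 million.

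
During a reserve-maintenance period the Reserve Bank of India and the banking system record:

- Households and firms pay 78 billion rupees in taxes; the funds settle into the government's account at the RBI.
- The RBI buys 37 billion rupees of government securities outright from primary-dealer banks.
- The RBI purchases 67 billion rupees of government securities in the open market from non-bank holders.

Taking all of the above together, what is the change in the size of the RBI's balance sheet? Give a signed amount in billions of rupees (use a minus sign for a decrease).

+104 billion

RBI balance sheet:
  Assets:      Securities +104B
  Liabilities: Bank reserves +26B, Government deposits +78B
Change in total RBI assets = +104 billion.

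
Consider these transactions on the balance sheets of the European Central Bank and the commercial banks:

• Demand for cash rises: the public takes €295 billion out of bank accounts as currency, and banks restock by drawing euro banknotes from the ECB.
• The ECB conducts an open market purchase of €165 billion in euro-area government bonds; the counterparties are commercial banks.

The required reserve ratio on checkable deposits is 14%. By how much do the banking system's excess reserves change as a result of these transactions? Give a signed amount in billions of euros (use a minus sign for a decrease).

Currency withdrawal €295 billion: reserves −€295B, deposits −€295B.
OMO purchase (from banks) €165 billion: reserves +€165B, deposits 0.
Totals: Δreserves = −€130B, Δdeposits = −€295B.
Δrequired reserves = 14% × −€295B = −€41.3B.
Δexcess reserves = Δreserves − Δrequired = −€130B − (−€41.3B) = -€88.7 billion.

-€88.7 billion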